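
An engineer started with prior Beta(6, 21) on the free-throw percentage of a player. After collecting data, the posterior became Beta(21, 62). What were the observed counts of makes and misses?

A Beta(α, β) prior with s successes and f failures in binomial data gives a Beta(α+s, β+f) posterior.
So s = 21 − 6 = 15 and f = 62 − 21 = 41.

15 makes and 41 misses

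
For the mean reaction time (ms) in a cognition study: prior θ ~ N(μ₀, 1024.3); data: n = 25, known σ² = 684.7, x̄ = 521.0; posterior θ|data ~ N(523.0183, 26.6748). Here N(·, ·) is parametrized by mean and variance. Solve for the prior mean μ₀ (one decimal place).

μ₀ = 598.5

The posterior mean is a precision-weighted average: μ_n = (τ₀μ₀ + τ_data·x̄)/(τ₀+τ_data), with τ₀=1/σ₀² and τ_data=n/σ².
Here τ₀ = 1/1024.3 = 0.000976 and τ_data = 25/684.7 = 0.036512, so τ_n = 0.037488.
Rearranging for μ₀: μ₀ = (μ_n·τ_n − τ_data·x̄)/τ₀ = (523.0183·0.037488 − 0.036512·521.0) / 0.000976 = 0.584158/0.000976 ≈ 598.5.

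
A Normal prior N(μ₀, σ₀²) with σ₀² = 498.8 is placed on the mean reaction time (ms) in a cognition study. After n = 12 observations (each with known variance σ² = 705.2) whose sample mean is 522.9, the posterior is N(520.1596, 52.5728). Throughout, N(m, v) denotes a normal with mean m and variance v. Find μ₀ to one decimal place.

With known observation variance, the Normal–Normal posterior has precision τ_n = τ₀ + n/σ² and mean μ_n = (τ₀μ₀ + (n/σ²)x̄)/τ_n.
Here τ₀ = 1/498.8 = 0.002005 and τ_data = 12/705.2 = 0.017016, so τ_n = 0.019021.
Rearranging for μ₀: μ₀ = (μ_n·τ_n − τ_data·x̄)/τ₀ = (520.1596·0.019021 − 0.017016·522.9) / 0.002005 = 0.996289/0.002005 ≈ 496.9.

μ₀ = 496.9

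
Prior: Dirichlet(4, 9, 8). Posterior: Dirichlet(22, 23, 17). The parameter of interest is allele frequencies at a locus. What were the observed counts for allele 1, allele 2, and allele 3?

counts (18, 14, 9)

For a Dirichlet(α) prior with multinomial counts c, the posterior is Dirichlet(α + c) componentwise.
Counts are posterior − prior componentwise: 22−4=18, 23−9=14, 17−8=9.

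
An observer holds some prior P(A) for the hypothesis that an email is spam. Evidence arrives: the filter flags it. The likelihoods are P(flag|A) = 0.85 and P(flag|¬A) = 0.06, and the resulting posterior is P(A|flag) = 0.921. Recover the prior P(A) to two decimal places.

Bayes' rule in odds form gives O(A|E) = O(A)·[P(E|A)/P(E|¬A)], hence O(A) = O(A|E)/LR.
Posterior odds = 0.921/(1−0.921) = 11.6582. LR = 0.85/0.06 = 14.1667.
Prior odds = 11.6582/14.1667 = 0.8229, so P(A) = 0.8229/(1+0.8229) ≈ 0.45.

P(A) = 0.45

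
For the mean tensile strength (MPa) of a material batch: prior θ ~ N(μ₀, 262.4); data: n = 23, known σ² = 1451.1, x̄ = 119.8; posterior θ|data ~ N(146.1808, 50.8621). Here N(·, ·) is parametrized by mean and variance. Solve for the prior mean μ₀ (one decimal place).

With known observation variance, the Normal–Normal posterior has precision τ_n = τ₀ + n/σ² and mean μ_n = (τ₀μ₀ + (n/σ²)x̄)/τ_n.
Here τ₀ = 1/262.4 = 0.003811 and τ_data = 23/1451.1 = 0.015850, so τ_n = 0.019661.
Rearranging for μ₀: μ₀ = (μ_n·τ_n − τ_data·x̄)/τ₀ = (146.1808·0.019661 − 0.015850·119.8) / 0.003811 = 0.975231/0.003811 ≈ 255.9.

μ₀ = 255.9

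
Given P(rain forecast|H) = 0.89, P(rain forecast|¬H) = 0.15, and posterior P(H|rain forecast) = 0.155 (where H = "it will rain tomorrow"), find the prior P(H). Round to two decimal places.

Bayes' rule in odds form gives O(H|E) = O(H)·[P(E|H)/P(E|¬H)], hence O(H) = O(H|E)/LR.
Posterior odds = 0.155/(1−0.155) = 0.1834. LR = 0.89/0.15 = 5.9333.
Prior odds = 0.1834/5.9333 = 0.0309, so P(H) = 0.0309/(1+0.0309) ≈ 0.03.

P(H) = 0.03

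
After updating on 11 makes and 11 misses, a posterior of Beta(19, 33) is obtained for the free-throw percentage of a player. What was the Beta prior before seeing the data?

Under Beta–binomial conjugacy the posterior parameters are (α+s, β+f).
So α = 19 − 11 = 8 and β = 33 − 11 = 22.

Beta(8, 22)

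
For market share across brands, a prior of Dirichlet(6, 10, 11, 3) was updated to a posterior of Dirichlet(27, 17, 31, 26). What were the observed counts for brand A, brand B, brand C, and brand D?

For a Dirichlet(α) prior with multinomial counts c, the posterior is Dirichlet(α + c) componentwise.
Counts are posterior − prior componentwise: 27−6=21, 17−10=7, 31−11=20, 26−3=23.

counts (21, 7, 20, 23)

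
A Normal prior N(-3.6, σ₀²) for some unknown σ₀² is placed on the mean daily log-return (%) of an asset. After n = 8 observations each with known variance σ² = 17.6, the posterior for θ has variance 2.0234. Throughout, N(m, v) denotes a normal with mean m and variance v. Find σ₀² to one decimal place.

σ₀² = 25.2

Posterior precision equals prior precision plus data precision: 1/σ_n² = 1/σ₀² + n/σ².
So 1/σ₀² = 1/2.0234 − 8/17.6 = 0.494218 − 0.454545 = 0.039673.
Hence σ₀² = 1/0.039673 ≈ 25.2.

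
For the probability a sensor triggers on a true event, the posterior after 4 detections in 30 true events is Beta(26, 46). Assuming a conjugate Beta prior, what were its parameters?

Under Beta–binomial conjugacy the posterior parameters are (a+s, b+f).
So a = 26 − 4 = 22 and b = 46 − 26 = 20.

Beta(22, 20)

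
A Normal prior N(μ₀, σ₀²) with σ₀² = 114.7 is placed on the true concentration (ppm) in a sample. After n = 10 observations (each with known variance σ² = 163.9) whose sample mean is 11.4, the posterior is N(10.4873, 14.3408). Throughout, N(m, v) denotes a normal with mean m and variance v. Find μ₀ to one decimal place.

The posterior mean is a precision-weighted average: μ_n = (τ₀μ₀ + τ_data·x̄)/(τ₀+τ_data), with τ₀=1/σ₀² and τ_data=n/σ².
Here τ₀ = 1/114.7 = 0.008718 and τ_data = 10/163.9 = 0.061013, so τ_n = 0.069731.
Rearranging for μ₀: μ₀ = (μ_n·τ_n − τ_data·x̄)/τ₀ = (10.4873·0.069731 − 0.061013·11.4) / 0.008718 = 0.035742/0.008718 ≈ 4.1.

μ₀ = 4.1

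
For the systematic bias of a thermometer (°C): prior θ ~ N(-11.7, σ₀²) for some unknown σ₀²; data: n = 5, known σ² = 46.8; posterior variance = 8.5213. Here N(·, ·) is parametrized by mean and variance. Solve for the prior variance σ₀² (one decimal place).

For the Normal–Normal model with known σ², precisions add: τ_n = τ₀ + n/σ².
So 1/σ₀² = 1/8.5213 − 5/46.8 = 0.117353 − 0.106838 = 0.010515.
Hence σ₀² = 1/0.010515 ≈ 95.1.

σ₀² = 95.1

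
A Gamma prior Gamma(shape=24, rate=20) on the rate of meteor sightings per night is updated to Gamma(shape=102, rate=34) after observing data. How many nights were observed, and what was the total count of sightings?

Gamma–Poisson conjugacy: posterior shape = α + Σxᵢ, posterior rate = β + n.
Matching: Σxᵢ = 102 − 24 = 78 and n = 34 − 20 = 14.

n = 14 nights with total 78 sightings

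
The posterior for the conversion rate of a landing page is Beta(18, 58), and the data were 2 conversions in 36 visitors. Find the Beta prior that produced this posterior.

Beta(16, 24)

A Beta(a, b) prior with s successes and f failures in binomial data gives a Beta(a+s, b+f) posterior.
So a = 18 − 2 = 16 and b = 58 − 34 = 24.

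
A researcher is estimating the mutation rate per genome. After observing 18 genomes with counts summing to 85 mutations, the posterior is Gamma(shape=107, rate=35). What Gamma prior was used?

A Gamma(α, β) prior (rate parametrization) on a Poisson rate with n observations summing to S gives posterior Gamma(α+S, β+n).
So α = 107 − 85 = 22 and β = 35 − 18 = 17.

Gamma(shape=22, rate=17)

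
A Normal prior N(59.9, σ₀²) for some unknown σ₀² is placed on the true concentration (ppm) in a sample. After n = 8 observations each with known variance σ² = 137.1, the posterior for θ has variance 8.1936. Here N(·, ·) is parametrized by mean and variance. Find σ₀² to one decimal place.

σ₀² = 15.7

For the Normal–Normal model with known σ², precisions add: τ_n = τ₀ + n/σ².
So 1/σ₀² = 1/8.1936 − 8/137.1 = 0.122046 − 0.058352 = 0.063694.
Hence σ₀² = 1/0.063694 ≈ 15.7.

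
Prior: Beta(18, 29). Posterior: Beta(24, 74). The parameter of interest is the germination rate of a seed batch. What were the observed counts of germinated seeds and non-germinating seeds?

A Beta(a, b) prior with s successes and f failures in binomial data gives a Beta(a+s, b+f) posterior.
Match parameters: s=24−18=6, f=74−29=45.

6 germinated seeds and 45 non-germinating seeds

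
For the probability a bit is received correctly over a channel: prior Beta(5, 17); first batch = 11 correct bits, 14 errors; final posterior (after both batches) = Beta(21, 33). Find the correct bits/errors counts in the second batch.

Because Beta–binomial updating is additive in the counts, the combined data contributed (α_post−α_prior, β_post−β_prior) successes and failures.
Total across both batches: 21−5=16 correct bits, 33−17=16 errors.
Subtract the first batch: 16−11=5 correct bits and 16−14=2 errors.

5 correct bits and 2 errors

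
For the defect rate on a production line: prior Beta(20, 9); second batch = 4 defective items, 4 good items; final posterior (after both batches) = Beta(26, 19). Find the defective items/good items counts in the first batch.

Sequential conjugate updates are equivalent to a single update on the pooled data, so total successes = posterior α − prior α and total failures = posterior β − prior β.
Total across both batches: 26−20=6 defective items, 19−9=10 good items.
Subtract the second batch: 6−4=2 defective items and 10−4=6 good items.

2 defective items and 6 good items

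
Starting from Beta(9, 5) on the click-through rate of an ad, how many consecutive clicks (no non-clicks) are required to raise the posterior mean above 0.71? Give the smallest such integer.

After k clicks and 0 non-clicks the posterior is Beta(9+k, 5), with mean (9+k)/(9+5+k).
Set (9+k)/(14+k) > 0.71 and solve: k > (0.71·14 − 9)/(1 − 0.71) = 3.241.
The smallest integer exceeding 3.241 is 4.

k = 4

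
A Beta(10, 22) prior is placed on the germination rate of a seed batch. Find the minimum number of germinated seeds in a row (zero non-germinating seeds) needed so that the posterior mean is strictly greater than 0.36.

After k germinated seeds and 0 non-germinating seeds the posterior is Beta(10+k, 22), with mean (10+k)/(10+22+k).
Set (10+k)/(32+k) > 0.36 and solve: k > (0.36·32 − 10)/(1 − 0.36) = 2.375.
The smallest integer exceeding 2.375 is 3, and checking k=3: (13)/(35) = 0.3714 > 0.36.

k = 3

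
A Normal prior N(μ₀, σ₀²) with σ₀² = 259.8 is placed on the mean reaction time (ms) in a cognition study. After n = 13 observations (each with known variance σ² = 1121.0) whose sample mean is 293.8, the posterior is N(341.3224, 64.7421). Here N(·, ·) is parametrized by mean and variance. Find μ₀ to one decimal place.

With known observation variance, the Normal–Normal posterior has precision τ_n = τ₀ + n/σ² and mean μ_n = (τ₀μ₀ + (n/σ²)x̄)/τ_n.
Here τ₀ = 1/259.8 = 0.003849 and τ_data = 13/1121.0 = 0.011597, so τ_n = 0.015446.
Rearranging for μ₀: μ₀ = (μ_n·τ_n − τ_data·x̄)/τ₀ = (341.3224·0.015446 − 0.011597·293.8) / 0.003849 = 1.864867/0.003849 ≈ 484.5.

μ₀ = 484.5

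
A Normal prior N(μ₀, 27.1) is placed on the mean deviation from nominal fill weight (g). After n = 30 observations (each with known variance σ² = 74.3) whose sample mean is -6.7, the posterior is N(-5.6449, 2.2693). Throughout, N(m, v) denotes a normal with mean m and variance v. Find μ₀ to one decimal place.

The posterior mean is a precision-weighted average: μ_n = (τ₀μ₀ + τ_data·x̄)/(τ₀+τ_data), with τ₀=1/σ₀² and τ_data=n/σ².
Here τ₀ = 1/27.1 = 0.036900 and τ_data = 30/74.3 = 0.403769, so τ_n = 0.440669.
Rearranging for μ₀: μ₀ = (μ_n·τ_n − τ_data·x̄)/τ₀ = (-5.6449·0.440669 − 0.403769·-6.7) / 0.036900 = 0.217720/0.036900 ≈ 5.9.

μ₀ = 5.9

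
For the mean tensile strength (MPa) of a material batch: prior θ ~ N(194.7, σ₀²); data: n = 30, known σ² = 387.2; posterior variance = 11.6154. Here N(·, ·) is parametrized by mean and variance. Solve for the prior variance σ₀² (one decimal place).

For the Normal–Normal model with known σ², precisions add: τ_n = τ₀ + n/σ².
So 1/σ₀² = 1/11.6154 − 30/387.2 = 0.086093 − 0.077479 = 0.008614.
Hence σ₀² = 1/0.008614 ≈ 116.1.

σ₀² = 116.1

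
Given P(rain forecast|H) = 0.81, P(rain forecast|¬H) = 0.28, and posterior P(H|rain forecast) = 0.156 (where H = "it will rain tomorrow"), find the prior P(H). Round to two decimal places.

Bayes' rule in odds form gives O(H|E) = O(H)·[P(E|H)/P(E|¬H)], hence O(H) = O(H|E)/LR.
Posterior odds = 0.156/(1−0.156) = 0.1848. LR = 0.81/0.28 = 2.8929.
Prior odds = 0.1848/2.8929 = 0.0639, so P(H) = 0.0639/(1+0.0639) ≈ 0.06.

P(H) = 0.06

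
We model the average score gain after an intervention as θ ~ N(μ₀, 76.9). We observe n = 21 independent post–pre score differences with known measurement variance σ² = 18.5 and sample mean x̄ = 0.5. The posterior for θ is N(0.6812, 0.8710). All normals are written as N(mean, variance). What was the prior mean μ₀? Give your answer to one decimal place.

The posterior mean is a precision-weighted average: μ_n = (τ₀μ₀ + τ_data·x̄)/(τ₀+τ_data), with τ₀=1/σ₀² and τ_data=n/σ².
Here τ₀ = 1/76.9 = 0.013004 and τ_data = 21/18.5 = 1.135135, so τ_n = 1.148139.
Rearranging for μ₀: μ₀ = (μ_n·τ_n − τ_data·x̄)/τ₀ = (0.6812·1.148139 − 1.135135·0.5) / 0.013004 = 0.214545/0.013004 ≈ 16.5.

μ₀ = 16.5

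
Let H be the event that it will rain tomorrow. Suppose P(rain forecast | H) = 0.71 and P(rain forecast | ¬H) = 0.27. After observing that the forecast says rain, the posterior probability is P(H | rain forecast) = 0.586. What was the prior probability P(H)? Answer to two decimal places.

Bayes' rule in odds form gives O(H|E) = O(H)·[P(E|H)/P(E|¬H)], hence O(H) = O(H|E)/LR.
Posterior odds = 0.586/(1−0.586) = 1.4155. LR = 0.71/0.27 = 2.6296.
Prior odds = 1.4155/2.6296 = 0.5383, so P(H) = 0.5383/(1+0.5383) ≈ 0.35.

P(H) = 0.35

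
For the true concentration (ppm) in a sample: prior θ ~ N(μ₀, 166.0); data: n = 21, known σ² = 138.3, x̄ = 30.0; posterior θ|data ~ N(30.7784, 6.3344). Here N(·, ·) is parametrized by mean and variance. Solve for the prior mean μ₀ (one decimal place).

μ₀ = 50.4

The posterior mean is a precision-weighted average: μ_n = (τ₀μ₀ + τ_data·x̄)/(τ₀+τ_data), with τ₀=1/σ₀² and τ_data=n/σ².
Here τ₀ = 1/166.0 = 0.006024 and τ_data = 21/138.3 = 0.151844, so τ_n = 0.157868.
Rearranging for μ₀: μ₀ = (μ_n·τ_n − τ_data·x̄)/τ₀ = (30.7784·0.157868 − 0.151844·30.0) / 0.006024 = 0.303604/0.006024 ≈ 50.4.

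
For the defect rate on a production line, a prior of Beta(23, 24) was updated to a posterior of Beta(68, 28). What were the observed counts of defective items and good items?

A Beta(α, β) prior with s successes and f failures in binomial data gives a Beta(α+s, β+f) posterior.
So s = 68 − 23 = 45 and f = 28 − 24 = 4.

45 defective items and 4 good items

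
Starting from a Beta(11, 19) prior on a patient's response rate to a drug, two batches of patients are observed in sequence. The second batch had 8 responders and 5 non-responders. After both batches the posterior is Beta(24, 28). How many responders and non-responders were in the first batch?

Because Beta–binomial updating is additive in the counts, the combined data contributed (α_post−α_prior, β_post−β_prior) successes and failures.
Total across both batches: 24−11=13 responders, 28−19=9 non-responders.
Subtract the second batch: 13−8=5 responders and 9−5=4 non-responders.

5 responders and 4 non-responders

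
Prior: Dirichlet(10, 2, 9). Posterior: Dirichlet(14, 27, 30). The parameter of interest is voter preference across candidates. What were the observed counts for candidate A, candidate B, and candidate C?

counts (4, 25, 21)

For a Dirichlet(α) prior with multinomial counts c, the posterior is Dirichlet(α + c) componentwise.
Counts are posterior − prior componentwise: 14−10=4, 27−2=25, 30−9=21.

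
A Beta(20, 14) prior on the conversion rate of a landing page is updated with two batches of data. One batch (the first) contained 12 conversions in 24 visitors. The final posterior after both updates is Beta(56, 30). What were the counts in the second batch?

Because Beta–binomial updating is additive in the counts, the combined data contributed (α_post−α_prior, β_post−β_prior) successes and failures.
Total across both batches: 56−20=36 conversions, 30−14=16 bounces.
Subtract the first batch: 36−12=24 conversions and 16−12=4 bounces.

24 conversions and 4 bounces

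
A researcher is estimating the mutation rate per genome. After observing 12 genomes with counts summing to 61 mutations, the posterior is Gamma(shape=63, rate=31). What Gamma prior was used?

Gamma–Poisson conjugacy: posterior shape = α + Σxᵢ, posterior rate = β + n.
So α = 63 − 61 = 2 and β = 31 − 12 = 19.

Gamma(shape=2, rate=19)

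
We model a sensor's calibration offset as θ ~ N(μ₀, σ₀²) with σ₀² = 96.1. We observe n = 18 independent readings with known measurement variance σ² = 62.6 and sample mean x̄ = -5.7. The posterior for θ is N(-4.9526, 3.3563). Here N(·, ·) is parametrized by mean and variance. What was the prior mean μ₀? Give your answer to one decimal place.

The posterior mean is a precision-weighted average: μ_n = (τ₀μ₀ + τ_data·x̄)/(τ₀+τ_data), with τ₀=1/σ₀² and τ_data=n/σ².
Here τ₀ = 1/96.1 = 0.010406 and τ_data = 18/62.6 = 0.287540, so τ_n = 0.297946.
Rearranging for μ₀: μ₀ = (μ_n·τ_n − τ_data·x̄)/τ₀ = (-4.9526·0.297946 − 0.287540·-5.7) / 0.010406 = 0.163371/0.010406 ≈ 15.7.

μ₀ = 15.7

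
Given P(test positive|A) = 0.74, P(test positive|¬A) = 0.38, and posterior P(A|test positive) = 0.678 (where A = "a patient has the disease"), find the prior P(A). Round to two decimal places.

P(A) = 0.52

Bayes' rule in odds form gives O(A|E) = O(A)·[P(E|A)/P(E|¬A)], hence O(A) = O(A|E)/LR.
Posterior odds = 0.678/(1−0.678) = 2.1056. LR = 0.74/0.38 = 1.9474.
Prior odds = 2.1056/1.9474 = 1.0812, so P(A) = 1.0812/(1+1.0812) ≈ 0.52.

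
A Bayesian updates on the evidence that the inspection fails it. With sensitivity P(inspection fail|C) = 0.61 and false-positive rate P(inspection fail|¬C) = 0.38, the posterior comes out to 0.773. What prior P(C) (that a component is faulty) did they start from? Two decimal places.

In odds form, posterior odds = prior odds × likelihood ratio, so prior odds = posterior odds ÷ LR.
Posterior odds = 0.773/(1−0.773) = 3.4053. LR = 0.61/0.38 = 1.6053.
Prior odds = 3.4053/1.6053 = 2.1213, so P(C) = 2.1213/(1+2.1213) ≈ 0.68.

P(C) = 0.68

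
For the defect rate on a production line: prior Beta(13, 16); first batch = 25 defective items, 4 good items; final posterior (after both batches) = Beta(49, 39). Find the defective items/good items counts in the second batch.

Because Beta–binomial updating is additive in the counts, the combined data contributed (α_post−α_prior, β_post−β_prior) successes and failures.
Total across both batches: 49−13=36 defective items, 39−16=23 good items.
Subtract the first batch: 36−25=11 defective items and 23−4=19 good items.

11 defective items and 19 good items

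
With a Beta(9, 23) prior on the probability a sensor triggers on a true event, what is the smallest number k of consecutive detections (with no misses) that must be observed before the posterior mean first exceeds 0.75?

k = 61

After k detections and 0 misses the posterior is Beta(9+k, 23), with mean (9+k)/(9+23+k).
Set (9+k)/(32+k) > 0.75 and solve: k > (0.75·32 − 9)/(1 − 0.75) = 60.000.
The smallest integer exceeding 60.000 is 61.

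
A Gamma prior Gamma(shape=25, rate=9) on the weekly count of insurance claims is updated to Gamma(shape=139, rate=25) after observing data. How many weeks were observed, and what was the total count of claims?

n = 16 weeks with total 114 claims

A Gamma(α, β) prior (rate parametrization) on a Poisson rate with n observations summing to S gives posterior Gamma(α+S, β+n).
Matching: Σxᵢ = 139 − 25 = 114 and n = 25 − 9 = 16.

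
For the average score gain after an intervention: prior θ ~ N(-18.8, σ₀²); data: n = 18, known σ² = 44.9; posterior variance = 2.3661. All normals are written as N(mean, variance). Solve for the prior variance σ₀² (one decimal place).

σ₀² = 46.0

For the Normal–Normal model with known σ², precisions add: τ_n = τ₀ + n/σ².
So 1/σ₀² = 1/2.3661 − 18/44.9 = 0.422636 − 0.400891 = 0.021745.
Hence σ₀² = 1/0.021745 ≈ 46.0.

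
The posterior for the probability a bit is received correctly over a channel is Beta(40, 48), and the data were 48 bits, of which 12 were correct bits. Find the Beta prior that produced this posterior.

Beta is conjugate to the binomial likelihood: posterior = Beta(a+s, b+f).
Subtract the data counts: 40−12=28, 48−36=12.

Beta(28, 12)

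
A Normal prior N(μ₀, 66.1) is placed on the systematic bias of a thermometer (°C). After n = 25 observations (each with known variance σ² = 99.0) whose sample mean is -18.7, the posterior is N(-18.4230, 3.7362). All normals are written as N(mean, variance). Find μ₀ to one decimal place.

μ₀ = -13.8

With known observation variance, the Normal–Normal posterior has precision τ_n = τ₀ + n/σ² and mean μ_n = (τ₀μ₀ + (n/σ²)x̄)/τ_n.
Here τ₀ = 1/66.1 = 0.015129 and τ_data = 25/99.0 = 0.252525, so τ_n = 0.267654.
Rearranging for μ₀: μ₀ = (μ_n·τ_n − τ_data·x̄)/τ₀ = (-18.4230·0.267654 − 0.252525·-18.7) / 0.015129 = -0.208772/0.015129 ≈ -13.8.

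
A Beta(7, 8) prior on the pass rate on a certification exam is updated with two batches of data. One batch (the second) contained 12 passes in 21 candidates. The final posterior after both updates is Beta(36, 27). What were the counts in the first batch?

Because Beta–binomial updating is additive in the counts, the combined data contributed (α_post−α_prior, β_post−β_prior) successes and failures.
Total across both batches: 36−7=29 passes, 27−8=19 failures.
Subtract the second batch: 29−12=17 passes and 19−9=10 failures.

17 passes and 10 failures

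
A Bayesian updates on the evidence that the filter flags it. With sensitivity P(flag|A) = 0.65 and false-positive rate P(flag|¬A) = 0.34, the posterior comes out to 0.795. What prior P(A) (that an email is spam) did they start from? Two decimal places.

In odds form, posterior odds = prior odds × likelihood ratio, so prior odds = posterior odds ÷ LR.
Posterior odds = 0.795/(1−0.795) = 3.8780. LR = 0.65/0.34 = 1.9118.
Prior odds = 3.8780/1.9118 = 2.0285, so P(A) = 2.0285/(1+2.0285) ≈ 0.67.

P(A) = 0.67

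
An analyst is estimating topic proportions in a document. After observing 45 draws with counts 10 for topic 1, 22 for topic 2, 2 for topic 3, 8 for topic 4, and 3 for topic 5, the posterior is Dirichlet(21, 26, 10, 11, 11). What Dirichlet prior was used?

For a Dirichlet(α) prior with multinomial counts c, the posterior is Dirichlet(α + c) componentwise.
Subtract each count from the matching posterior parameter: 21−10=11, 26−22=4, 10−2=8, 11−8=3, 11−3=8.

Dirichlet(11, 4, 8, 3, 8)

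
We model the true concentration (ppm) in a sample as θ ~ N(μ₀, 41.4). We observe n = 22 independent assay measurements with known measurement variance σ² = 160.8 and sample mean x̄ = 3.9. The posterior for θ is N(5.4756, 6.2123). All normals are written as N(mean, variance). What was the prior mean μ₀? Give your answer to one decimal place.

With known observation variance, the Normal–Normal posterior has precision τ_n = τ₀ + n/σ² and mean μ_n = (τ₀μ₀ + (n/σ²)x̄)/τ_n.
Here τ₀ = 1/41.4 = 0.024155 and τ_data = 22/160.8 = 0.136816, so τ_n = 0.160971.
Rearranging for μ₀: μ₀ = (μ_n·τ_n − τ_data·x̄)/τ₀ = (5.4756·0.160971 − 0.136816·3.9) / 0.024155 = 0.347830/0.024155 ≈ 14.4.

μ₀ = 14.4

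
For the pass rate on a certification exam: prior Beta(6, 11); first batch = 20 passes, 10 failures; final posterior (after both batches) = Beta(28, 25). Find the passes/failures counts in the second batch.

2 passes and 4 failures

Because Beta–binomial updating is additive in the counts, the combined data contributed (α_post−α_prior, β_post−β_prior) successes and failures.
Total across both batches: 28−6=22 passes, 25−11=14 failures.
Subtract the first batch: 22−20=2 passes and 14−10=4 failures.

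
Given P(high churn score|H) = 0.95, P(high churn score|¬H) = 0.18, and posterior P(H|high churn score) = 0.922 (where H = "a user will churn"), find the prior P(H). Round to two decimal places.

P(H) = 0.69

Bayes' rule in odds form gives O(H|E) = O(H)·[P(E|H)/P(E|¬H)], hence O(H) = O(H|E)/LR.
Posterior odds = 0.922/(1−0.922) = 11.8205. LR = 0.95/0.18 = 5.2778.
Prior odds = 11.8205/5.2778 = 2.2397, so P(H) = 2.2397/(1+2.2397) ≈ 0.69.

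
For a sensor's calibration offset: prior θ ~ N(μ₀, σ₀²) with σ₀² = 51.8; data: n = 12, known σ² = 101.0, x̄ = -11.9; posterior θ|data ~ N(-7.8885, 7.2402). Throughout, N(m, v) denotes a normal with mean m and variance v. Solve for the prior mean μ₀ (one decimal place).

μ₀ = 16.8

With known observation variance, the Normal–Normal posterior has precision τ_n = τ₀ + n/σ² and mean μ_n = (τ₀μ₀ + (n/σ²)x̄)/τ_n.
Here τ₀ = 1/51.8 = 0.019305 and τ_data = 12/101.0 = 0.118812, so τ_n = 0.138117.
Rearranging for μ₀: μ₀ = (μ_n·τ_n − τ_data·x̄)/τ₀ = (-7.8885·0.138117 − 0.118812·-11.9) / 0.019305 = 0.324327/0.019305 ≈ 16.8.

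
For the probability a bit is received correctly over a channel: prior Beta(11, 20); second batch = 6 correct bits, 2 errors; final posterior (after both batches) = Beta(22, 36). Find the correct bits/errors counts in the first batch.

Because Beta–binomial updating is additive in the counts, the combined data contributed (α_post−α_prior, β_post−β_prior) successes and failures.
Total across both batches: 22−11=11 correct bits, 36−20=16 errors.
Subtract the second batch: 11−6=5 correct bits and 16−2=14 errors.

5 correct bits and 14 errors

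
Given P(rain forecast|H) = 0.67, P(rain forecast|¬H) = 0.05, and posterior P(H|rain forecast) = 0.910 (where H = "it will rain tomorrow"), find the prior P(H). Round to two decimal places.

P(H) = 0.43

In odds form, posterior odds = prior odds × likelihood ratio, so prior odds = posterior odds ÷ LR.
Posterior odds = 0.910/(1−0.910) = 10.1111. LR = 0.67/0.05 = 13.4000.
Prior odds = 10.1111/13.4000 = 0.7546, so P(H) = 0.7546/(1+0.7546) ≈ 0.43.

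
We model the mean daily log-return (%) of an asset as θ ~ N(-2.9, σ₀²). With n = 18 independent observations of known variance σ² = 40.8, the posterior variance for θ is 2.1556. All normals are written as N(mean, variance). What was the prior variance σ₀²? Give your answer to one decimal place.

σ₀² = 44.0

For the Normal–Normal model with known σ², precisions add: τ_n = τ₀ + n/σ².
So 1/σ₀² = 1/2.1556 − 18/40.8 = 0.463908 − 0.441176 = 0.022732.
Hence σ₀² = 1/0.022732 ≈ 44.0.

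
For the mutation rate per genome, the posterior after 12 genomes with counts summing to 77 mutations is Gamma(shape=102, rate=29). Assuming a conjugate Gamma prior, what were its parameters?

A Gamma(α, β) prior (rate parametrization) on a Poisson rate with n observations summing to S gives posterior Gamma(α+S, β+n).
So α = 102 − 77 = 25 and β = 29 − 12 = 17.

Gamma(shape=25, rate=17)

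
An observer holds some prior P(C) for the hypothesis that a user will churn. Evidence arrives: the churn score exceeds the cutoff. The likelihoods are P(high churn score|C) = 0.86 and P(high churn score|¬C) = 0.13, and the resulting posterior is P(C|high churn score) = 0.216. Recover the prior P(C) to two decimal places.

P(C) = 0.04

Bayes' rule in odds form gives O(C|E) = O(C)·[P(E|C)/P(E|¬C)], hence O(C) = O(C|E)/LR.
Posterior odds = 0.216/(1−0.216) = 0.2755. LR = 0.86/0.13 = 6.6154.
Prior odds = 0.2755/6.6154 = 0.0416, so P(C) = 0.0416/(1+0.0416) ≈ 0.04.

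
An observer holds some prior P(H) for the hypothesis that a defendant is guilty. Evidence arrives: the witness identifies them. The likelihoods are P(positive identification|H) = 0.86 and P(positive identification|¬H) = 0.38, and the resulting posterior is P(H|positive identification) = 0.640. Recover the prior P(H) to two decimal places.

P(H) = 0.44

Bayes' rule in odds form gives O(H|E) = O(H)·[P(E|H)/P(E|¬H)], hence O(H) = O(H|E)/LR.
Posterior odds = 0.640/(1−0.640) = 1.7778. LR = 0.86/0.38 = 2.2632.
Prior odds = 1.7778/2.2632 = 0.7855, so P(H) = 0.7855/(1+0.7855) ≈ 0.44.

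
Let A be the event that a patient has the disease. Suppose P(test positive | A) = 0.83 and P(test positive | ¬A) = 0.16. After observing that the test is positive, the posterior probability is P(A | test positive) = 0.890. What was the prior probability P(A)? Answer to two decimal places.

Bayes' rule in odds form gives O(A|E) = O(A)·[P(E|A)/P(E|¬A)], hence O(A) = O(A|E)/LR.
Posterior odds = 0.890/(1−0.890) = 8.0909. LR = 0.83/0.16 = 5.1875.
Prior odds = 8.0909/5.1875 = 1.5597, so P(A) = 1.5597/(1+1.5597) ≈ 0.61.

P(A) = 0.61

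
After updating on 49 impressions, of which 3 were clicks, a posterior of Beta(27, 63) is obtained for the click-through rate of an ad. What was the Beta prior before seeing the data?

Beta(24, 17)

Beta is conjugate to the binomial likelihood: posterior = Beta(a+s, b+f).
Subtract the data counts: 27−3=24, 63−46=17.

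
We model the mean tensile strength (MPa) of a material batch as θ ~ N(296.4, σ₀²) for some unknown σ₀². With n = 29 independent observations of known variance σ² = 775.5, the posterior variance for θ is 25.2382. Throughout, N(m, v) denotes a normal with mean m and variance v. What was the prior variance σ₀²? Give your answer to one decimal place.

Posterior precision equals prior precision plus data precision: 1/σ_n² = 1/σ₀² + n/σ².
So 1/σ₀² = 1/25.2382 − 29/775.5 = 0.039622 − 0.037395 = 0.002227.
Hence σ₀² = 1/0.002227 ≈ 449.0.

σ₀² = 449.0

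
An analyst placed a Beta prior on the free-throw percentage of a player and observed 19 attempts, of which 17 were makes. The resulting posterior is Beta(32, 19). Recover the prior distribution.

Beta(15, 17)

A Beta(α, β) prior with s successes and f failures in binomial data gives a Beta(α+s, β+f) posterior.
So α = 32 − 17 = 15 and β = 19 − 2 = 17.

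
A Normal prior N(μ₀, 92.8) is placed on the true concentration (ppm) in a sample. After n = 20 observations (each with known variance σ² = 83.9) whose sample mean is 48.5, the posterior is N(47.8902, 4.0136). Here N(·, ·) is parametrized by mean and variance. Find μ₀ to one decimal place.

μ₀ = 34.4

With known observation variance, the Normal–Normal posterior has precision τ_n = τ₀ + n/σ² and mean μ_n = (τ₀μ₀ + (n/σ²)x̄)/τ_n.
Here τ₀ = 1/92.8 = 0.010776 and τ_data = 20/83.9 = 0.238379, so τ_n = 0.249155.
Rearranging for μ₀: μ₀ = (μ_n·τ_n − τ_data·x̄)/τ₀ = (47.8902·0.249155 − 0.238379·48.5) / 0.010776 = 0.370701/0.010776 ≈ 34.4.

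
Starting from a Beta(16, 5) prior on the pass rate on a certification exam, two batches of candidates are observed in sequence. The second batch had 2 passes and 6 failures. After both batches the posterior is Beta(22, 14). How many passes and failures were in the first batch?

4 passes and 3 failures

Sequential conjugate updates are equivalent to a single update on the pooled data, so total successes = posterior α − prior α and total failures = posterior β − prior β.
Total across both batches: 22−16=6 passes, 14−5=9 failures.
Subtract the second batch: 6−2=4 passes and 9−6=3 failures.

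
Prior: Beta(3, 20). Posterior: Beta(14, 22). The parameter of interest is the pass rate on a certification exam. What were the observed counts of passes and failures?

11 passes and 2 failures

A Beta(a, b) prior with s successes and f failures in binomial data gives a Beta(a+s, b+f) posterior.
Match parameters: s=14−3=11, f=22−20=2.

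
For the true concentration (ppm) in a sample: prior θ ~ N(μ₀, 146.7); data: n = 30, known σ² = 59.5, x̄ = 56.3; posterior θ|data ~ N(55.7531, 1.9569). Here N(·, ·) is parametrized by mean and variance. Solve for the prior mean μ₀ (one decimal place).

The posterior mean is a precision-weighted average: μ_n = (τ₀μ₀ + τ_data·x̄)/(τ₀+τ_data), with τ₀=1/σ₀² and τ_data=n/σ².
Here τ₀ = 1/146.7 = 0.006817 and τ_data = 30/59.5 = 0.504202, so τ_n = 0.511019.
Rearranging for μ₀: μ₀ = (μ_n·τ_n − τ_data·x̄)/τ₀ = (55.7531·0.511019 − 0.504202·56.3) / 0.006817 = 0.104321/0.006817 ≈ 15.3.

μ₀ = 15.3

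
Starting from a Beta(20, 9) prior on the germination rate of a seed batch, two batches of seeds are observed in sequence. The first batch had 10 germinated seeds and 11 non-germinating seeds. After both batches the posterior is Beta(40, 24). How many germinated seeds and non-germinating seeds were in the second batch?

Sequential conjugate updates are equivalent to a single update on the pooled data, so total successes = posterior α − prior α and total failures = posterior β − prior β.
Total across both batches: 40−20=20 germinated seeds, 24−9=15 non-germinating seeds.
Subtract the first batch: 20−10=10 germinated seeds and 15−11=4 non-germinating seeds.

10 germinated seeds and 4 non-germinating seeds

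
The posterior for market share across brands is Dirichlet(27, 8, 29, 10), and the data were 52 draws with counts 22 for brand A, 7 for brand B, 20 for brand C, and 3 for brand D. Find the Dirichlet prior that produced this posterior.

For a Dirichlet(α) prior with multinomial counts c, the posterior is Dirichlet(α + c) componentwise.
Subtract each count from the matching posterior parameter: 27−22=5, 8−7=1, 29−20=9, 10−3=7.

Dirichlet(5, 1, 9, 7)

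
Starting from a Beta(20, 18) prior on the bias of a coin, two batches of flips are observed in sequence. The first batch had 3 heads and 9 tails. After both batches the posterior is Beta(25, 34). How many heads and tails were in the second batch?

2 heads and 7 tails

Sequential conjugate updates are equivalent to a single update on the pooled data, so total successes = posterior α − prior α and total failures = posterior β − prior β.
Total across both batches: 25−20=5 heads, 34−18=16 tails.
Subtract the first batch: 5−3=2 heads and 16−9=7 tails.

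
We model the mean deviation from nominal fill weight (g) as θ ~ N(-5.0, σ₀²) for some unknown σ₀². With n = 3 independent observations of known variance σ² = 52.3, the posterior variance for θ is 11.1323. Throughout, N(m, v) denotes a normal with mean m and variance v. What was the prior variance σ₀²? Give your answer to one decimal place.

σ₀² = 30.8

For the Normal–Normal model with known σ², precisions add: τ_n = τ₀ + n/σ².
So 1/σ₀² = 1/11.1323 − 3/52.3 = 0.089829 − 0.057361 = 0.032468.
Hence σ₀² = 1/0.032468 ≈ 30.8.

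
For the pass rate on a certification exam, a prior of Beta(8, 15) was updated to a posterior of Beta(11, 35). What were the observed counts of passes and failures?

3 passes and 20 failures

Under Beta–binomial conjugacy the posterior parameters are (a+s, b+f).
Match parameters: s=11−8=3, f=35−15=20.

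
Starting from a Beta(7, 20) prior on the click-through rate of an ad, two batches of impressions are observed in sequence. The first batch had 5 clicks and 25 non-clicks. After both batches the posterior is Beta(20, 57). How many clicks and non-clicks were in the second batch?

Because Beta–binomial updating is additive in the counts, the combined data contributed (α_post−α_prior, β_post−β_prior) successes and failures.
Total across both batches: 20−7=13 clicks, 57−20=37 non-clicks.
Subtract the first batch: 13−5=8 clicks and 37−25=12 non-clicks.

8 clicks and 12 non-clicks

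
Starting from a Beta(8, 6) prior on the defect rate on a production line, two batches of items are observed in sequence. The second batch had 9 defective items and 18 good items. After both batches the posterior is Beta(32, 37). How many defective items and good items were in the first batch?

Because Beta–binomial updating is additive in the counts, the combined data contributed (α_post−α_prior, β_post−β_prior) successes and failures.
Total across both batches: 32−8=24 defective items, 37−6=31 good items.
Subtract the second batch: 24−9=15 defective items and 31−18=13 good items.

15 defective items and 13 good items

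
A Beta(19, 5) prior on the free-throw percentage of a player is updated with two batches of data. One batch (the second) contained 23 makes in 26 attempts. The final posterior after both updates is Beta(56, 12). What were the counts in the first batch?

14 makes and 4 misses

Because Beta–binomial updating is additive in the counts, the combined data contributed (α_post−α_prior, β_post−β_prior) successes and failures.
Total across both batches: 56−19=37 makes, 12−5=7 misses.
Subtract the second batch: 37−23=14 makes and 7−3=4 misses.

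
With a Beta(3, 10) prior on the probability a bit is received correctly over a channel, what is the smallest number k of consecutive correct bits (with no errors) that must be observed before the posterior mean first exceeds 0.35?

k = 3

After k correct bits and 0 errors the posterior is Beta(3+k, 10), with mean (3+k)/(3+10+k).
Set (3+k)/(13+k) > 0.35 and solve: k > (0.35·13 − 3)/(1 − 0.35) = 2.385.
The smallest integer exceeding 2.385 is 3, and checking k=3: (6)/(16) = 0.3750 > 0.35.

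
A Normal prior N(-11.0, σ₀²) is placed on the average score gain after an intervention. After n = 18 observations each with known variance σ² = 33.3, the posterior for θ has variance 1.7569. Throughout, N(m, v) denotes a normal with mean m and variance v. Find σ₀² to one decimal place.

For the Normal–Normal model with known σ², precisions add: τ_n = τ₀ + n/σ².
So 1/σ₀² = 1/1.7569 − 18/33.3 = 0.569184 − 0.540541 = 0.028643.
Hence σ₀² = 1/0.028643 ≈ 34.9.

σ₀² = 34.9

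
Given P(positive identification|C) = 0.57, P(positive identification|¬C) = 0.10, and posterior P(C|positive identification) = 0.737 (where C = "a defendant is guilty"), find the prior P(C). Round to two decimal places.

P(C) = 0.33

In odds form, posterior odds = prior odds × likelihood ratio, so prior odds = posterior odds ÷ LR.
Posterior odds = 0.737/(1−0.737) = 2.8023. LR = 0.57/0.10 = 5.7000.
Prior odds = 2.8023/5.7000 = 0.4916, so P(C) = 0.4916/(1+0.4916) ≈ 0.33.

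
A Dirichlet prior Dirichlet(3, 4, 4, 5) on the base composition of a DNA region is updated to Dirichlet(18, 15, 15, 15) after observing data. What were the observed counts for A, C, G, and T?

counts (15, 11, 11, 10)

For a Dirichlet(α) prior with multinomial counts c, the posterior is Dirichlet(α + c) componentwise.
Counts are posterior − prior componentwise: 18−3=15, 15−4=11, 15−4=11, 15−5=10.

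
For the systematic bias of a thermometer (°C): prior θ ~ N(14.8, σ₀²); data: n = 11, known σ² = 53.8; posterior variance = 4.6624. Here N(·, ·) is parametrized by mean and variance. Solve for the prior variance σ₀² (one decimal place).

For the Normal–Normal model with known σ², precisions add: τ_n = τ₀ + n/σ².
So 1/σ₀² = 1/4.6624 − 11/53.8 = 0.214482 − 0.204461 = 0.010021.
Hence σ₀² = 1/0.010021 ≈ 99.8.

σ₀² = 99.8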